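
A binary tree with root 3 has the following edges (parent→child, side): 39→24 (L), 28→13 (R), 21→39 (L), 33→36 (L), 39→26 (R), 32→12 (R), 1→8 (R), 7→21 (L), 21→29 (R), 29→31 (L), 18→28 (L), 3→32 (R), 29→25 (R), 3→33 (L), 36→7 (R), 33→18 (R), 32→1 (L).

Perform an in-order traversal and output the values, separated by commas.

In-order visits the left subtree, then the node, then the right subtree.
At 3: go left to 33.
  At 33: go left to 36.
    At 36: no left child.
    Visit 36.
    At 36: go right to 7.
      At 7: go left to 21.
        At 21: go left to 39.
          At 39: go left to 24.
            24 is a leaf — visit 24.
          Visit 39.
          At 39: go right to 26.
            26 is a leaf — visit 26.
        Visit 21.
        At 21: go right to 29.
          At 29: go left to 31.
            31 is a leaf — visit 31.
          Visit 29.
          At 29: go right to 25.
            25 is a leaf — visit 25.
      Visit 7.
      At 7: no right child.
  Visit 33.
  At 33: go right to 18.
    At 18: go left to 28.
      At 28: no left child.
      Visit 28.
      At 28: go right to 13.
        13 is a leaf — visit 13.
    Visit 18.
    At 18: no right child.
Visit 3.
At 3: go right to 32.
  At 32: go left to 1.
    At 1: no left child.
    Visit 1.
    At 1: go right to 8.
      8 is a leaf — visit 8.
  Visit 32.
  At 32: go right to 12.
    12 is a leaf — visit 12.

36, 24, 39, 26, 21, 31, 29, 25, 7, 33, 28, 13, 18, 3, 1, 8, 32, 12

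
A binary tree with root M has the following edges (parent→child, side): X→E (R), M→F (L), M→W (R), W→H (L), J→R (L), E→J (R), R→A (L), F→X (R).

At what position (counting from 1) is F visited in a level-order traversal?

2

Level-order visits nodes level by level from the root, left to right within each level.
Level 0: M
Level 1: F, W
Level 2: X, H
Level 3: E
Level 4: J
Level 5: R
Level 6: A
Full level-order sequence: M, F, W, X, H, E, J, R, A.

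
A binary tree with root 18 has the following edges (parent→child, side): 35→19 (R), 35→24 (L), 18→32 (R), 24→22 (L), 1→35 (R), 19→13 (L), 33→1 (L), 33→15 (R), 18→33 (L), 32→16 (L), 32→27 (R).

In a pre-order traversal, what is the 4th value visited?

35

Pre-order visits the node, then its left subtree, then its right subtree.
Visit 18.
At 18: go left to 33.
  Visit 33.
  At 33: go left to 1.
    Visit 1.
    At 1: no left child.
    At 1: go right to 35.
      Visit 35.
      At 35: go left to 24.
        Visit 24.
        At 24: go left to 22.
          22 is a leaf — visit 22.
        At 24: no right child.
      At 35: go right to 19.
        Visit 19.
        At 19: go left to 13.
          13 is a leaf — visit 13.
        At 19: no right child.
  At 33: go right to 15.
    15 is a leaf — visit 15.
At 18: go right to 32.
  Visit 32.
  At 32: go left to 16.
    16 is a leaf — visit 16.
  At 32: go right to 27.
    27 is a leaf — visit 27.
Full pre-order sequence: 18, 33, 1, 35, 24, 22, 19, 13, 15, 32, 16, 27.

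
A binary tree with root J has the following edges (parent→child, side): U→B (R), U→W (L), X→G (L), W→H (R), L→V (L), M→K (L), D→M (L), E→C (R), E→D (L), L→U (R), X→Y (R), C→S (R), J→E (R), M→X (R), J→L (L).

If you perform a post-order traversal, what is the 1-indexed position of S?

13

Post-order visits the left subtree, then the right subtree, then the node.
At J: go left to L.
  At L: go left to V.
    V is a leaf — visit V.
  At L: go right to U.
    At U: go left to W.
      At W: no left child.
      At W: go right to H.
        H is a leaf — visit H.
      Visit W.
    At U: go right to B.
      B is a leaf — visit B.
    Visit U.
  Visit L.
At J: go right to E.
  At E: go left to D.
    At D: go left to M.
      At M: go left to K.
        K is a leaf — visit K.
      At M: go right to X.
        At X: go left to G.
          G is a leaf — visit G.
        At X: go right to Y.
          Y is a leaf — visit Y.
        Visit X.
      Visit M.
    At D: no right child.
    Visit D.
  At E: go right to C.
    At C: no left child.
    At C: go right to S.
      S is a leaf — visit S.
    Visit C.
  Visit E.
Visit J.
Full post-order sequence: V, H, W, B, U, L, K, G, Y, X, M, D, S, C, E, J.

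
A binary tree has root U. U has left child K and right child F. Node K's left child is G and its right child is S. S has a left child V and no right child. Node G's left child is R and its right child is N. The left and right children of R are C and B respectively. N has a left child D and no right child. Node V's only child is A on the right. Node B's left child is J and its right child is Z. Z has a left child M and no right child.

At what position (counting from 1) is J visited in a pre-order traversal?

7

Pre-order visits the node, then its left subtree, then its right subtree.
Visit U.
At U: go left to K.
  Visit K.
  At K: go left to G.
    Visit G.
    At G: go left to R.
      Visit R.
      At R: go left to C.
        C is a leaf — visit C.
      At R: go right to B.
        Visit B.
        At B: go left to J.
          J is a leaf — visit J.
        At B: go right to Z.
          Visit Z.
          At Z: go left to M.
            M is a leaf — visit M.
          At Z: no right child.
    At G: go right to N.
      Visit N.
      At N: go left to D.
        D is a leaf — visit D.
      At N: no right child.
  At K: go right to S.
    Visit S.
    At S: go left to V.
      Visit V.
      At V: no left child.
      At V: go right to A.
        A is a leaf — visit A.
    At S: no right child.
At U: go right to F.
  F is a leaf — visit F.
Full pre-order sequence: U, K, G, R, C, B, J, Z, M, N, D, S, V, A, F.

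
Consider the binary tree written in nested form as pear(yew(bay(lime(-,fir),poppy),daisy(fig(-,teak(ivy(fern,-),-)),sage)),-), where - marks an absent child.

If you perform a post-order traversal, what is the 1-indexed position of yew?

Post-order visits the left subtree, then the right subtree, then the node.
At pear: go left to yew.
  At yew: go left to bay.
    At bay: go left to lime.
      At lime: no left child.
      At lime: go right to fir.
        fir is a leaf — visit fir.
      Visit lime.
    At bay: go right to poppy.
      poppy is a leaf — visit poppy.
    Visit bay.
  At yew: go right to daisy.
    At daisy: go left to fig.
      At fig: no left child.
      At fig: go right to teak.
        At teak: go left to ivy.
          At ivy: go left to fern.
            fern is a leaf — visit fern.
          At ivy: no right child.
          Visit ivy.
        At teak: no right child.
        Visit teak.
      Visit fig.
    At daisy: go right to sage.
      sage is a leaf — visit sage.
    Visit daisy.
  Visit yew.
At pear: no right child.
Visit pear.
Full post-order sequence: fir, lime, poppy, bay, fern, ivy, teak, fig, sage, daisy, yew, pear.

11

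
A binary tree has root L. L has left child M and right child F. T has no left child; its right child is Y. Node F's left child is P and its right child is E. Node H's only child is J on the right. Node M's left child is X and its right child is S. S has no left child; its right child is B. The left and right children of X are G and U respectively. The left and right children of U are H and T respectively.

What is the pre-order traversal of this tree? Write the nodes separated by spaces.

L M X G U H J T Y S B F P E

Pre-order visits the node, then its left subtree, then its right subtree.
Visit L.
At L: go left to M.
  Visit M.
  At M: go left to X.
    Visit X.
    At X: go left to G.
      G is a leaf — visit G.
    At X: go right to U.
      Visit U.
      At U: go left to H.
        Visit H.
        At H: no left child.
        At H: go right to J.
          J is a leaf — visit J.
      At U: go right to T.
        Visit T.
        At T: no left child.
        At T: go right to Y.
          Y is a leaf — visit Y.
  At M: go right to S.
    Visit S.
    At S: no left child.
    At S: go right to B.
      B is a leaf — visit B.
At L: go right to F.
  Visit F.
  At F: go left to P.
    P is a leaf — visit P.
  At F: go right to E.
    E is a leaf — visit E.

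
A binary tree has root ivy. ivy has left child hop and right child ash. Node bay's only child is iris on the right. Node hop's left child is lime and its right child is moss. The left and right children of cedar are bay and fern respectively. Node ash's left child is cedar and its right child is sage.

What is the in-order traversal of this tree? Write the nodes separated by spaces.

In-order visits the left subtree, then the node, then the right subtree.
At ivy: go left to hop.
  At hop: go left to lime.
    lime is a leaf — visit lime.
  Visit hop.
  At hop: go right to moss.
    moss is a leaf — visit moss.
Visit ivy.
At ivy: go right to ash.
  At ash: go left to cedar.
    At cedar: go left to bay.
      At bay: no left child.
      Visit bay.
      At bay: go right to iris.
        iris is a leaf — visit iris.
    Visit cedar.
    At cedar: go right to fern.
      fern is a leaf — visit fern.
  Visit ash.
  At ash: go right to sage.
    sage is a leaf — visit sage.

lime hop moss ivy bay iris cedar fern ash sage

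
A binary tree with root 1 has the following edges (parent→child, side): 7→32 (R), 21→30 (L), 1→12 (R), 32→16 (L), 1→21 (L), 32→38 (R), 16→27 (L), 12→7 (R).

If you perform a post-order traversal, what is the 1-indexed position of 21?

Post-order visits the left subtree, then the right subtree, then the node.
At 1: go left to 21.
  At 21: go left to 30.
    30 is a leaf — visit 30.
  At 21: no right child.
  Visit 21.
At 1: go right to 12.
  At 12: no left child.
  At 12: go right to 7.
    At 7: no left child.
    At 7: go right to 32.
      At 32: go left to 16.
        At 16: go left to 27.
          27 is a leaf — visit 27.
        At 16: no right child.
        Visit 16.
      At 32: go right to 38.
        38 is a leaf — visit 38.
      Visit 32.
    Visit 7.
  Visit 12.
Visit 1.
Full post-order sequence: 30, 21, 27, 16, 38, 32, 7, 12, 1.

2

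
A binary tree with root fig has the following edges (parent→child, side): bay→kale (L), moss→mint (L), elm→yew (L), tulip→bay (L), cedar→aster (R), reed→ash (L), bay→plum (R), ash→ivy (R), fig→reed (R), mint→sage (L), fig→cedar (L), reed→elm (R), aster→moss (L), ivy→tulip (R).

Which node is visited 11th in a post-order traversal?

Post-order visits the left subtree, then the right subtree, then the node.
At fig: go left to cedar.
  At cedar: no left child.
  At cedar: go right to aster.
    At aster: go left to moss.
      At moss: go left to mint.
        At mint: go left to sage.
          sage is a leaf — visit sage.
        At mint: no right child.
        Visit mint.
      At moss: no right child.
      Visit moss.
    At aster: no right child.
    Visit aster.
  Visit cedar.
At fig: go right to reed.
  At reed: go left to ash.
    At ash: no left child.
    At ash: go right to ivy.
      At ivy: no left child.
      At ivy: go right to tulip.
        At tulip: go left to bay.
          At bay: go left to kale.
            kale is a leaf — visit kale.
          At bay: go right to plum.
            plum is a leaf — visit plum.
          Visit bay.
        At tulip: no right child.
        Visit tulip.
      Visit ivy.
    Visit ash.
  At reed: go right to elm.
    At elm: go left to yew.
      yew is a leaf — visit yew.
    At elm: no right child.
    Visit elm.
  Visit reed.
Visit fig.
Full post-order sequence: sage, mint, moss, aster, cedar, kale, plum, bay, tulip, ivy, ash, yew, elm, reed, fig.

ash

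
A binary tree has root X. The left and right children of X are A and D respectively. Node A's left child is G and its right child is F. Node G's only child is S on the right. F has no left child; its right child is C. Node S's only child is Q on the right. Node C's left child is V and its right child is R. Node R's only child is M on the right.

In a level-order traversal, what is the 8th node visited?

Q

Level-order visits nodes level by level from the root, left to right within each level.
Level 0: X
Level 1: A, D
Level 2: G, F
Level 3: S, C
Level 4: Q, V, R
Level 5: M
Full level-order sequence: X, A, D, G, F, S, C, Q, V, R, M.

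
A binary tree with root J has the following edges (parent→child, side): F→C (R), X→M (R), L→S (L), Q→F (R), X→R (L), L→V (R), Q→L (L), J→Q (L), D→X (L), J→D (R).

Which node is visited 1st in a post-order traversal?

S

Post-order visits the left subtree, then the right subtree, then the node.
At J: go left to Q.
  At Q: go left to L.
    At L: go left to S.
      S is a leaf — visit S.
    At L: go right to V.
      V is a leaf — visit V.
    Visit L.
  At Q: go right to F.
    At F: no left child.
    At F: go right to C.
      C is a leaf — visit C.
    Visit F.
  Visit Q.
At J: go right to D.
  At D: go left to X.
    At X: go left to R.
      R is a leaf — visit R.
    At X: go right to M.
      M is a leaf — visit M.
    Visit X.
  At D: no right child.
  Visit D.
Visit J.
Full post-order sequence: S, V, L, C, F, Q, R, M, X, D, J.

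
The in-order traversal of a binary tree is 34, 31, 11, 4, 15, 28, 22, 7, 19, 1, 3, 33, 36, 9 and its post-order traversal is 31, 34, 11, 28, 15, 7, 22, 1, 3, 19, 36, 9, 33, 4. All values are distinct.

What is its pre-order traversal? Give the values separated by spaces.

The last element of post-order is the root; it splits in-order into left and right subtrees.
Root 4: left subtree has 3 nodes {34, 31, 11}, right has 10 {15, 28, 22, 7, 19, 1, 3, 33, 36, 9}.
  Root 11: left subtree has 2 nodes {34, 31}, right has 0 { }.
    Root 34: left subtree has 0 nodes { }, right has 1 {31}.
  Root 33: left subtree has 7 nodes {15, 28, 22, 7, 19, 1, 3}, right has 2 {36, 9}.
    Root 19: left subtree has 4 nodes {15, 28, 22, 7}, right has 2 {1, 3}.
      Root 22: left subtree has 2 nodes {15, 28}, right has 1 {7}.
        Root 15: left subtree has 0 nodes { }, right has 1 {28}.
      Root 3: left subtree has 1 node {1}, right has 0 { }.
    Root 9: left subtree has 1 node {36}, right has 0 { }.

4 11 34 31 33 19 22 15 28 7 3 1 9 36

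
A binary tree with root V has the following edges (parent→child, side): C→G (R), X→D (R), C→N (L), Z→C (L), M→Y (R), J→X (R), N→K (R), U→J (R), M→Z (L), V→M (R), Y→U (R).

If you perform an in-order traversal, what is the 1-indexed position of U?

In-order visits the left subtree, then the node, then the right subtree.
At V: no left child.
Visit V.
At V: go right to M.
  At M: go left to Z.
    At Z: go left to C.
      At C: go left to N.
        At N: no left child.
        Visit N.
        At N: go right to K.
          K is a leaf — visit K.
      Visit C.
      At C: go right to G.
        G is a leaf — visit G.
    Visit Z.
    At Z: no right child.
  Visit M.
  At M: go right to Y.
    At Y: no left child.
    Visit Y.
    At Y: go right to U.
      At U: no left child.
      Visit U.
      At U: go right to J.
        At J: no left child.
        Visit J.
        At J: go right to X.
          At X: no left child.
          Visit X.
          At X: go right to D.
            D is a leaf — visit D.
Full in-order sequence: V, N, K, C, G, Z, M, Y, U, J, X, D.

9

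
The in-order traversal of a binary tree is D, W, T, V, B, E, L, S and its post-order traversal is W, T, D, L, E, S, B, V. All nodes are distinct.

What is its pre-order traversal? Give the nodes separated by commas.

The last element of post-order is the root; it splits in-order into left and right subtrees.
Root V: left subtree has 3 nodes {D, W, T}, right has 4 {B, E, L, S}.
  Root D: left subtree has 0 nodes { }, right has 2 {W, T}.
    Root T: left subtree has 1 node {W}, right has 0 { }.
  Root B: left subtree has 0 nodes { }, right has 3 {E, L, S}.
    Root S: left subtree has 2 nodes {E, L}, right has 0 { }.
      Root E: left subtree has 0 nodes { }, right has 1 {L}.

V, D, T, W, B, S, E, L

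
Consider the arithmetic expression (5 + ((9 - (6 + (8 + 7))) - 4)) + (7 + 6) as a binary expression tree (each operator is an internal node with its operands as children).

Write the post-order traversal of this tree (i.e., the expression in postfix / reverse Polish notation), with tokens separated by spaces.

5 9 6 8 7 + + - 4 - + 7 6 + +

Post-order on an expression tree gives postfix notation: for each operator, emit left operand, right operand, then the operator.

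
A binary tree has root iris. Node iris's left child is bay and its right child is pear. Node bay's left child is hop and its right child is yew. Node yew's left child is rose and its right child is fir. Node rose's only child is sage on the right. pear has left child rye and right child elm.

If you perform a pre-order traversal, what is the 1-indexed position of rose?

5

Pre-order visits the node, then its left subtree, then its right subtree.
Visit iris.
At iris: go left to bay.
  Visit bay.
  At bay: go left to hop.
    hop is a leaf — visit hop.
  At bay: go right to yew.
    Visit yew.
    At yew: go left to rose.
      Visit rose.
      At rose: no left child.
      At rose: go right to sage.
        sage is a leaf — visit sage.
    At yew: go right to fir.
      fir is a leaf — visit fir.
At iris: go right to pear.
  Visit pear.
  At pear: go left to rye.
    rye is a leaf — visit rye.
  At pear: go right to elm.
    elm is a leaf — visit elm.
Full pre-order sequence: iris, bay, hop, yew, rose, sage, fir, pear, rye, elm.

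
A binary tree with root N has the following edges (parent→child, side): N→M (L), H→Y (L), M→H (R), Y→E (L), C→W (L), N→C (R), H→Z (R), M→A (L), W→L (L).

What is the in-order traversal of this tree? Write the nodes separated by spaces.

A M E Y H Z N L W C

In-order visits the left subtree, then the node, then the right subtree.
At N: go left to M.
  At M: go left to A.
    A is a leaf — visit A.
  Visit M.
  At M: go right to H.
    At H: go left to Y.
      At Y: go left to E.
        E is a leaf — visit E.
      Visit Y.
      At Y: no right child.
    Visit H.
    At H: go right to Z.
      Z is a leaf — visit Z.
Visit N.
At N: go right to C.
  At C: go left to W.
    At W: go left to L.
      L is a leaf — visit L.
    Visit W.
    At W: no right child.
  Visit C.
  At C: no right child.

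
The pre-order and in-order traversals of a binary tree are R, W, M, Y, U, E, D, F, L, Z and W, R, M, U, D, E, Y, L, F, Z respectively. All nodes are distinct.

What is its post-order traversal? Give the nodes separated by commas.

W, D, E, U, L, Z, F, Y, M, R

The first element of pre-order is the root; it splits in-order into left and right subtrees.
Root R: left subtree has 1 node {W}, right has 8 {M, U, D, E, Y, L, F, Z}.
  Root M: left subtree has 0 nodes { }, right has 7 {U, D, E, Y, L, F, Z}.
    Root Y: left subtree has 3 nodes {U, D, E}, right has 3 {L, F, Z}.
      Root U: left subtree has 0 nodes { }, right has 2 {D, E}.
        Root E: left subtree has 1 node {D}, right has 0 { }.
      Root F: left subtree has 1 node {L}, right has 1 {Z}.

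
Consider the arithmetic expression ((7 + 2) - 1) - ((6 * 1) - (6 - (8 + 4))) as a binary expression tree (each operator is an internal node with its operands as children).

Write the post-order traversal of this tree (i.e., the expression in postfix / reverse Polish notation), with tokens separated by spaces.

Post-order on an expression tree gives postfix notation: for each operator, emit left operand, right operand, then the operator.

7 2 + 1 - 6 1 * 6 8 4 + - - -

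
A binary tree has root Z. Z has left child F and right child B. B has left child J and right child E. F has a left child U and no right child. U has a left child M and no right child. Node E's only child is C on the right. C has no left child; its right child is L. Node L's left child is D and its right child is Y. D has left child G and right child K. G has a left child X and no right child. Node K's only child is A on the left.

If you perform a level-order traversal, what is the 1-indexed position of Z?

1

Level-order visits nodes level by level from the root, left to right within each level.
Level 0: Z
Level 1: F, B
Level 2: U, J, E
Level 3: M, C
Level 4: L
Level 5: D, Y
Level 6: G, K
Level 7: X, A
Full level-order sequence: Z, F, B, U, J, E, M, C, L, D, Y, G, K, X, A.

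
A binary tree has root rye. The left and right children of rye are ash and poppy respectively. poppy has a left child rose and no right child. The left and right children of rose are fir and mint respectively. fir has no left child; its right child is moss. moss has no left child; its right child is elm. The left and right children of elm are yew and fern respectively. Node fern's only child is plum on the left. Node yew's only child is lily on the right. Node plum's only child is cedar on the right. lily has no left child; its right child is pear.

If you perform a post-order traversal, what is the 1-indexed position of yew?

Post-order visits the left subtree, then the right subtree, then the node.
At rye: go left to ash.
  ash is a leaf — visit ash.
At rye: go right to poppy.
  At poppy: go left to rose.
    At rose: go left to fir.
      At fir: no left child.
      At fir: go right to moss.
        At moss: no left child.
        At moss: go right to elm.
          At elm: go left to yew.
            At yew: no left child.
            At yew: go right to lily.
              At lily: no left child.
              At lily: go right to pear.
                pear is a leaf — visit pear.
              Visit lily.
            Visit yew.
          At elm: go right to fern.
            At fern: go left to plum.
              At plum: no left child.
              At plum: go right to cedar.
                cedar is a leaf — visit cedar.
              Visit plum.
            At fern: no right child.
            Visit fern.
          Visit elm.
        Visit moss.
      Visit fir.
    At rose: go right to mint.
      mint is a leaf — visit mint.
    Visit rose.
  At poppy: no right child.
  Visit poppy.
Visit rye.
Full post-order sequence: ash, pear, lily, yew, cedar, plum, fern, elm, moss, fir, mint, rose, poppy, rye.

4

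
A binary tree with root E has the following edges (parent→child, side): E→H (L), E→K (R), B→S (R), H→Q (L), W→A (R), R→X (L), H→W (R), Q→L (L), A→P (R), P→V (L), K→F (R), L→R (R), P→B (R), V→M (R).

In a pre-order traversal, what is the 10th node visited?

Pre-order visits the node, then its left subtree, then its right subtree.
Visit E.
At E: go left to H.
  Visit H.
  At H: go left to Q.
    Visit Q.
    At Q: go left to L.
      Visit L.
      At L: no left child.
      At L: go right to R.
        Visit R.
        At R: go left to X.
          X is a leaf — visit X.
        At R: no right child.
    At Q: no right child.
  At H: go right to W.
    Visit W.
    At W: no left child.
    At W: go right to A.
      Visit A.
      At A: no left child.
      At A: go right to P.
        Visit P.
        At P: go left to V.
          Visit V.
          At V: no left child.
          At V: go right to M.
            M is a leaf — visit M.
        At P: go right to B.
          Visit B.
          At B: no left child.
          At B: go right to S.
            S is a leaf — visit S.
At E: go right to K.
  Visit K.
  At K: no left child.
  At K: go right to F.
    F is a leaf — visit F.
Full pre-order sequence: E, H, Q, L, R, X, W, A, P, V, M, B, S, K, F.

V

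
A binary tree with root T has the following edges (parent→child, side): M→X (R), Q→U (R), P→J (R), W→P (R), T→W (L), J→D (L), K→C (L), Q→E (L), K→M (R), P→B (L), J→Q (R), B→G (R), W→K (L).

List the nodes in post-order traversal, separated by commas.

C, X, M, K, G, B, D, E, U, Q, J, P, W, T

Post-order visits the left subtree, then the right subtree, then the node.
At T: go left to W.
  At W: go left to K.
    At K: go left to C.
      C is a leaf — visit C.
    At K: go right to M.
      At M: no left child.
      At M: go right to X.
        X is a leaf — visit X.
      Visit M.
    Visit K.
  At W: go right to P.
    At P: go left to B.
      At B: no left child.
      At B: go right to G.
        G is a leaf — visit G.
      Visit B.
    At P: go right to J.
      At J: go left to D.
        D is a leaf — visit D.
      At J: go right to Q.
        At Q: go left to E.
          E is a leaf — visit E.
        At Q: go right to U.
          U is a leaf — visit U.
        Visit Q.
      Visit J.
    Visit P.
  Visit W.
At T: no right child.
Visit T.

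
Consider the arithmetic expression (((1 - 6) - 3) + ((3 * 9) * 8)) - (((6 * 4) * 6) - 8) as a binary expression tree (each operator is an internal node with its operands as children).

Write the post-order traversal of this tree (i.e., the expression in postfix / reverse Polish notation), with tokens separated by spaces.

Post-order on an expression tree gives postfix notation: for each operator, emit left operand, right operand, then the operator.

1 6 - 3 - 3 9 * 8 * + 6 4 * 6 * 8 - -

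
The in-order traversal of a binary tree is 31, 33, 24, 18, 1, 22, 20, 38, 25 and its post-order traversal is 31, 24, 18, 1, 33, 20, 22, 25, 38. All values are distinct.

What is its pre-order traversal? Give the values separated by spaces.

The last element of post-order is the root; it splits in-order into left and right subtrees.
Root 38: left subtree has 7 nodes {31, 33, 24, 18, 1, 22, 20}, right has 1 {25}.
  Root 22: left subtree has 5 nodes {31, 33, 24, 18, 1}, right has 1 {20}.
    Root 33: left subtree has 1 node {31}, right has 3 {24, 18, 1}.
      Root 1: left subtree has 2 nodes {24, 18}, right has 0 { }.
        Root 18: left subtree has 1 node {24}, right has 0 { }.

38 22 33 31 1 18 24 20 25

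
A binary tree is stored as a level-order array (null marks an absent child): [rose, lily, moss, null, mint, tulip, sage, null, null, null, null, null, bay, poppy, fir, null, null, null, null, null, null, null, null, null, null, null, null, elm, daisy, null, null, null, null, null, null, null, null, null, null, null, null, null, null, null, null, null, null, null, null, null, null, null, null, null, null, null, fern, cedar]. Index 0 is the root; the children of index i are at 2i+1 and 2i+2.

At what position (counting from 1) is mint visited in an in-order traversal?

In-order visits the left subtree, then the node, then the right subtree.
At rose: go left to lily.
  At lily: no left child.
  Visit lily.
  At lily: go right to mint.
    mint is a leaf — visit mint.
Visit rose.
At rose: go right to moss.
  At moss: go left to tulip.
    At tulip: no left child.
    Visit tulip.
    At tulip: go right to bay.
      bay is a leaf — visit bay.
  Visit moss.
  At moss: go right to sage.
    At sage: go left to poppy.
      At poppy: go left to elm.
        At elm: no left child.
        Visit elm.
        At elm: go right to fern.
          fern is a leaf — visit fern.
      Visit poppy.
      At poppy: go right to daisy.
        At daisy: go left to cedar.
          cedar is a leaf — visit cedar.
        Visit daisy.
        At daisy: no right child.
    Visit sage.
    At sage: go right to fir.
      fir is a leaf — visit fir.
Full in-order sequence: lily, mint, rose, tulip, bay, moss, elm, fern, poppy, cedar, daisy, sage, fir.

2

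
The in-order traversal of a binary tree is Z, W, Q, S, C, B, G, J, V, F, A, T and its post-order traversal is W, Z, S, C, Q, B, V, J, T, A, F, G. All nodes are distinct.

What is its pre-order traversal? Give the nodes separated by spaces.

The last element of post-order is the root; it splits in-order into left and right subtrees.
Root G: left subtree has 6 nodes {Z, W, Q, S, C, B}, right has 5 {J, V, F, A, T}.
  Root B: left subtree has 5 nodes {Z, W, Q, S, C}, right has 0 { }.
    Root Q: left subtree has 2 nodes {Z, W}, right has 2 {S, C}.
      Root Z: left subtree has 0 nodes { }, right has 1 {W}.
      Root C: left subtree has 1 node {S}, right has 0 { }.
  Root F: left subtree has 2 nodes {J, V}, right has 2 {A, T}.
    Root J: left subtree has 0 nodes { }, right has 1 {V}.
    Root A: left subtree has 0 nodes { }, right has 1 {T}.

G B Q Z W C S F J V A T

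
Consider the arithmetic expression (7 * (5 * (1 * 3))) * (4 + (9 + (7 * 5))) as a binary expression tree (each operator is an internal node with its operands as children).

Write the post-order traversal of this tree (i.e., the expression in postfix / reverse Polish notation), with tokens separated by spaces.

Post-order on an expression tree gives postfix notation: for each operator, emit left operand, right operand, then the operator.

7 5 1 3 * * * 4 9 7 5 * + + *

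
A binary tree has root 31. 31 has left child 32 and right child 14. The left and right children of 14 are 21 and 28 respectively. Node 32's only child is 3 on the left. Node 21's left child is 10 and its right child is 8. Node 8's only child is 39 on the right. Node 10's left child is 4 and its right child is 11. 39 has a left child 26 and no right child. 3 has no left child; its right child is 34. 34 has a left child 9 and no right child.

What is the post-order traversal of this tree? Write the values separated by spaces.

9 34 3 32 4 11 10 26 39 8 21 28 14 31

Post-order visits the left subtree, then the right subtree, then the node.
At 31: go left to 32.
  At 32: go left to 3.
    At 3: no left child.
    At 3: go right to 34.
      At 34: go left to 9.
        9 is a leaf — visit 9.
      At 34: no right child.
      Visit 34.
    Visit 3.
  At 32: no right child.
  Visit 32.
At 31: go right to 14.
  At 14: go left to 21.
    At 21: go left to 10.
      At 10: go left to 4.
        4 is a leaf — visit 4.
      At 10: go right to 11.
        11 is a leaf — visit 11.
      Visit 10.
    At 21: go right to 8.
      At 8: no left child.
      At 8: go right to 39.
        At 39: go left to 26.
          26 is a leaf — visit 26.
        At 39: no right child.
        Visit 39.
      Visit 8.
    Visit 21.
  At 14: go right to 28.
    28 is a leaf — visit 28.
  Visit 14.
Visit 31.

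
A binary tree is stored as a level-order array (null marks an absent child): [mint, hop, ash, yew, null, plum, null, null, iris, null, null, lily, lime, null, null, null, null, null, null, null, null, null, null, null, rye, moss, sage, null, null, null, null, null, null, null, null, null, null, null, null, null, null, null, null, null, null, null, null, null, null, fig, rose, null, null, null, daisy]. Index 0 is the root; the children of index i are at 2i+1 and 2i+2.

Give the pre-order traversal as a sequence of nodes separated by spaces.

Pre-order visits the node, then its left subtree, then its right subtree.
Visit mint.
At mint: go left to hop.
  Visit hop.
  At hop: go left to yew.
    Visit yew.
    At yew: no left child.
    At yew: go right to iris.
      iris is a leaf — visit iris.
  At hop: no right child.
At mint: go right to ash.
  Visit ash.
  At ash: go left to plum.
    Visit plum.
    At plum: go left to lily.
      Visit lily.
      At lily: no left child.
      At lily: go right to rye.
        Visit rye.
        At rye: go left to fig.
          fig is a leaf — visit fig.
        At rye: go right to rose.
          rose is a leaf — visit rose.
    At plum: go right to lime.
      Visit lime.
      At lime: go left to moss.
        moss is a leaf — visit moss.
      At lime: go right to sage.
        Visit sage.
        At sage: no left child.
        At sage: go right to daisy.
          daisy is a leaf — visit daisy.
  At ash: no right child.

mint hop yew iris ash plum lily rye fig rose lime moss sage daisy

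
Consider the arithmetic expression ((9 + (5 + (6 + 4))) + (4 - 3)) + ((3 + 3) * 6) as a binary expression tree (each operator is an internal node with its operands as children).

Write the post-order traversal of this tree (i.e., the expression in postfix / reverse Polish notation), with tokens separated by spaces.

9 5 6 4 + + + 4 3 - + 3 3 + 6 * +

Post-order on an expression tree gives postfix notation: for each operator, emit left operand, right operand, then the operator.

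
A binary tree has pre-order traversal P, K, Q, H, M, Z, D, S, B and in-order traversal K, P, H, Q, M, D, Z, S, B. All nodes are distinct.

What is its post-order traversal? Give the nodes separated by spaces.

K H D B S Z M Q P

The first element of pre-order is the root; it splits in-order into left and right subtrees.
Root P: left subtree has 1 node {K}, right has 7 {H, Q, M, D, Z, S, B}.
  Root Q: left subtree has 1 node {H}, right has 5 {M, D, Z, S, B}.
    Root M: left subtree has 0 nodes { }, right has 4 {D, Z, S, B}.
      Root Z: left subtree has 1 node {D}, right has 2 {S, B}.
        Root S: left subtree has 0 nodes { }, right has 1 {B}.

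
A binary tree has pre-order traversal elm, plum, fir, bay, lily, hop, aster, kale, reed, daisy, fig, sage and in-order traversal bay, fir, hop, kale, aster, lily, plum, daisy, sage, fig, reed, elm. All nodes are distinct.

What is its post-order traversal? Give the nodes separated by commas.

bay, kale, aster, hop, lily, fir, sage, fig, daisy, reed, plum, elm

The first element of pre-order is the root; it splits in-order into left and right subtrees.
Root elm: left subtree has 11 nodes {bay, fir, hop, kale, aster, lily, plum, daisy, sage, fig, reed}, right has 0 { }.
  Root plum: left subtree has 6 nodes {bay, fir, hop, kale, aster, lily}, right has 4 {daisy, sage, fig, reed}.
    Root fir: left subtree has 1 node {bay}, right has 4 {hop, kale, aster, lily}.
      Root lily: left subtree has 3 nodes {hop, kale, aster}, right has 0 { }.
        Root hop: left subtree has 0 nodes { }, right has 2 {kale, aster}.
          Root aster: left subtree has 1 node {kale}, right has 0 { }.
    Root reed: left subtree has 3 nodes {daisy, sage, fig}, right has 0 { }.
      Root daisy: left subtree has 0 nodes { }, right has 2 {sage, fig}.
        Root fig: left subtree has 1 node {sage}, right has 0 { }.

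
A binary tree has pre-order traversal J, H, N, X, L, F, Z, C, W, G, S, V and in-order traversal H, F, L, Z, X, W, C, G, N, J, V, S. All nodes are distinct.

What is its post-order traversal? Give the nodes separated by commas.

F, Z, L, W, G, C, X, N, H, V, S, J

The first element of pre-order is the root; it splits in-order into left and right subtrees.
Root J: left subtree has 9 nodes {H, F, L, Z, X, W, C, G, N}, right has 2 {V, S}.
  Root H: left subtree has 0 nodes { }, right has 8 {F, L, Z, X, W, C, G, N}.
    Root N: left subtree has 7 nodes {F, L, Z, X, W, C, G}, right has 0 { }.
      Root X: left subtree has 3 nodes {F, L, Z}, right has 3 {W, C, G}.
        Root L: left subtree has 1 node {F}, right has 1 {Z}.
        Root C: left subtree has 1 node {W}, right has 1 {G}.
  Root S: left subtree has 1 node {V}, right has 0 { }.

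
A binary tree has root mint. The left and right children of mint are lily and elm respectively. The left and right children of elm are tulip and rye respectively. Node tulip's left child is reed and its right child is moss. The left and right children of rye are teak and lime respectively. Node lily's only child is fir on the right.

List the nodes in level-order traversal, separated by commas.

mint, lily, elm, fir, tulip, rye, reed, moss, teak, lime

Level-order visits nodes level by level from the root, left to right within each level.
Level 0: mint
Level 1: lily, elm
Level 2: fir, tulip, rye
Level 3: reed, moss, teak, lime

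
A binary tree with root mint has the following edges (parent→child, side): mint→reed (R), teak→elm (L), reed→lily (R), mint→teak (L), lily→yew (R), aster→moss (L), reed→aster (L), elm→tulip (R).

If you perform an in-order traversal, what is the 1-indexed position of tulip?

In-order visits the left subtree, then the node, then the right subtree.
At mint: go left to teak.
  At teak: go left to elm.
    At elm: no left child.
    Visit elm.
    At elm: go right to tulip.
      tulip is a leaf — visit tulip.
  Visit teak.
  At teak: no right child.
Visit mint.
At mint: go right to reed.
  At reed: go left to aster.
    At aster: go left to moss.
      moss is a leaf — visit moss.
    Visit aster.
    At aster: no right child.
  Visit reed.
  At reed: go right to lily.
    At lily: no left child.
    Visit lily.
    At lily: go right to yew.
      yew is a leaf — visit yew.
Full in-order sequence: elm, tulip, teak, mint, moss, aster, reed, lily, yew.

2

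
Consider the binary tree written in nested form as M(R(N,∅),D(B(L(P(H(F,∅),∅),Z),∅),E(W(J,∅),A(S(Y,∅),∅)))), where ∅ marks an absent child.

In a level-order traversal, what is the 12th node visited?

Level-order visits nodes level by level from the root, left to right within each level.
Level 0: M
Level 1: R, D
Level 2: N, B, E
Level 3: L, W, A
Level 4: P, Z, J, S
Level 5: H, Y
Level 6: F
Full level-order sequence: M, R, D, N, B, E, L, W, A, P, Z, J, S, H, Y, F.

J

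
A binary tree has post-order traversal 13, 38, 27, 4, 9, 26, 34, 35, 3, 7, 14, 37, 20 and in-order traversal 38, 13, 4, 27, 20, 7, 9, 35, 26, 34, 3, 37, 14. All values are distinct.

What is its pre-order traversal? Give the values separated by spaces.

20 4 38 13 27 37 7 3 35 9 34 26 14

The last element of post-order is the root; it splits in-order into left and right subtrees.
Root 20: left subtree has 4 nodes {38, 13, 4, 27}, right has 8 {7, 9, 35, 26, 34, 3, 37, 14}.
  Root 4: left subtree has 2 nodes {38, 13}, right has 1 {27}.
    Root 38: left subtree has 0 nodes { }, right has 1 {13}.
  Root 37: left subtree has 6 nodes {7, 9, 35, 26, 34, 3}, right has 1 {14}.
    Root 7: left subtree has 0 nodes { }, right has 5 {9, 35, 26, 34, 3}.
      Root 3: left subtree has 4 nodes {9, 35, 26, 34}, right has 0 { }.
        Root 35: left subtree has 1 node {9}, right has 2 {26, 34}.
          Root 34: left subtree has 1 node {26}, right has 0 { }.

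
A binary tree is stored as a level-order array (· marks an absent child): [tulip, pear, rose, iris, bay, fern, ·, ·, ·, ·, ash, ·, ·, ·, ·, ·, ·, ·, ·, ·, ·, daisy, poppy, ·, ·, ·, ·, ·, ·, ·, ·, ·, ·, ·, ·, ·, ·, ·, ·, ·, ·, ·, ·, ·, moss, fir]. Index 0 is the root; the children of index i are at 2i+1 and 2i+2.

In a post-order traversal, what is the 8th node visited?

pear

Post-order visits the left subtree, then the right subtree, then the node.
At tulip: go left to pear.
  At pear: go left to iris.
    iris is a leaf — visit iris.
  At pear: go right to bay.
    At bay: no left child.
    At bay: go right to ash.
      At ash: go left to daisy.
        At daisy: no left child.
        At daisy: go right to moss.
          moss is a leaf — visit moss.
        Visit daisy.
      At ash: go right to poppy.
        At poppy: go left to fir.
          fir is a leaf — visit fir.
        At poppy: no right child.
        Visit poppy.
      Visit ash.
    Visit bay.
  Visit pear.
At tulip: go right to rose.
  At rose: go left to fern.
    fern is a leaf — visit fern.
  At rose: no right child.
  Visit rose.
Visit tulip.
Full post-order sequence: iris, moss, daisy, fir, poppy, ash, bay, pear, fern, rose, tulip.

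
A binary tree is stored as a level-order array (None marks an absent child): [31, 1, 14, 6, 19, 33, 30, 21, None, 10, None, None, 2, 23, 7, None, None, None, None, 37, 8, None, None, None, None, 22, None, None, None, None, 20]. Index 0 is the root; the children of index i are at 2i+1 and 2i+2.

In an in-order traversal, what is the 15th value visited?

7

In-order visits the left subtree, then the node, then the right subtree.
At 31: go left to 1.
  At 1: go left to 6.
    At 6: go left to 21.
      21 is a leaf — visit 21.
    Visit 6.
    At 6: no right child.
  Visit 1.
  At 1: go right to 19.
    At 19: go left to 10.
      At 10: go left to 37.
        37 is a leaf — visit 37.
      Visit 10.
      At 10: go right to 8.
        8 is a leaf — visit 8.
    Visit 19.
    At 19: no right child.
Visit 31.
At 31: go right to 14.
  At 14: go left to 33.
    At 33: no left child.
    Visit 33.
    At 33: go right to 2.
      At 2: go left to 22.
        22 is a leaf — visit 22.
      Visit 2.
      At 2: no right child.
  Visit 14.
  At 14: go right to 30.
    At 30: go left to 23.
      23 is a leaf — visit 23.
    Visit 30.
    At 30: go right to 7.
      At 7: no left child.
      Visit 7.
      At 7: go right to 20.
        20 is a leaf — visit 20.
Full in-order sequence: 21, 6, 1, 37, 10, 8, 19, 31, 33, 22, 2, 14, 23, 30, 7, 20.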